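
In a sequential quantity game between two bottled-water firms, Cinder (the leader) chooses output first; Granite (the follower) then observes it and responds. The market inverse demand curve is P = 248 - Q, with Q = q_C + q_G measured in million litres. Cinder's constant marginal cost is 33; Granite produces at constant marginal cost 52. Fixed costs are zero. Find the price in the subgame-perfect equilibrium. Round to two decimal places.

The follower Granite best-responds to any q_C: π_G = (248 - Q)q_G - 52q_G.
Follower FOC: 196 - q_C - 2q_G = 0, so q_G(q_C) = (196 - q_C)/2.
Cinder substitutes q_G(q_C) into its own profit: π_C = q_C(248 - q_C - (196 - q_C)/2) - 33q_C = (150 - (1/2)q_C)q_C - 33q_C.
Maximising: ∂π_C/∂q_C = 117 - q_C = 0, giving q_C = 117.
Then q_G = (196 - 117)/2 = 79/2.
Total output Q = 313/2, so price P = 248 - 313/2 = 183/2.

91.50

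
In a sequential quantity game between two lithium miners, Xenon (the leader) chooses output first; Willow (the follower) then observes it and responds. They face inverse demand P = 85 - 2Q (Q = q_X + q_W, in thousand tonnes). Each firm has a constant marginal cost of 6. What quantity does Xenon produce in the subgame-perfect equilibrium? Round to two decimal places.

19.75

Solve by backward induction. Given q_X, the follower Willow maximises π_W = (85 - 2q_X - 2q_W)q_W - 6q_W.
∂π_W/∂q_W = 79 - 2q_X - 4q_W = 0 gives the reaction function q_W = (79 - 2q_X)/4.
The leader anticipates this reaction. Substituting into P = 85 - 2Q gives P = 91/2 - q_X, so π_X = (91/2 - q_X)q_X - 6q_X.
Maximising: ∂π_X/∂q_X = 79/2 - 2q_X = 0, giving q_X = 79/4.
Then q_W = (79 - 2·(79/4))/4 = 79/8.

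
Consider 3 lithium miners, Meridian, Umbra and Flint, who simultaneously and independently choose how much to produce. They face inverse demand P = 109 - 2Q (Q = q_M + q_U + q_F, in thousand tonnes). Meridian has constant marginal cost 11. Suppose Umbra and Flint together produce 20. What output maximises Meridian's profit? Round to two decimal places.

With rivals' combined output fixed at 20, Meridian's profit is π_M = (109 - 2·20 - 2q_M)q_M - (11q_M) = (69 - 2q_M)q_M - (11q_M).
∂π_M/∂q_M = 58 - 4q_M = 0, so q_M = 29/2.

14.50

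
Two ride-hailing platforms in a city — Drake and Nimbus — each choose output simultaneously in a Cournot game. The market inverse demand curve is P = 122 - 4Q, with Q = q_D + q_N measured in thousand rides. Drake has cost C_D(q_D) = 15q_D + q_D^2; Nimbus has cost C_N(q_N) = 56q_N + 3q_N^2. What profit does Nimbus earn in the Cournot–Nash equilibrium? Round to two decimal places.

Drake's profit: π_D = (122 - 4Q)q_D - (15q_D + q_D²). Setting ∂π_D/∂q_D = 0: 107 - 10q_D - 4(q_N) = 0.
Nimbus's profit: π_N = (122 - 4Q)q_N - (56q_N + 3q_N²). Setting ∂π_N/∂q_N = 0: 66 - 14q_N - 4(q_D) = 0.
So q_D = (107 - 4q_N)/10 and q_N = (66 - 4q_D)/14.
Substituting one into the other gives q_D = 617/62 and q_N = 58/31.
Price P = 122 - 4·(733/62) = 74.7097.
Nimbus's profit: 74.7097·(58/31) - 56·(58/31) - 3(58/31)² = 24.5036.

24.50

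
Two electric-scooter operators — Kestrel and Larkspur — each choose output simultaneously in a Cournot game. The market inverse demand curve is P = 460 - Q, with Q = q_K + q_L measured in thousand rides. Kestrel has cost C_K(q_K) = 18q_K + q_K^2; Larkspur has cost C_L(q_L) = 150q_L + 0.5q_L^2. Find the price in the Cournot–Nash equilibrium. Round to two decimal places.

Kestrel's profit: π_K = (460 - Q)q_K - (18q_K + q_K²). Setting ∂π_K/∂q_K = 0: 442 - 4q_K - (q_L) = 0.
Larkspur's profit: π_L = (460 - Q)q_L - (150q_L + (1/2)q_L²). Setting ∂π_L/∂q_L = 0: 310 - 3q_L - (q_K) = 0.
So q_K = (442 - q_L)/4 and q_L = (310 - q_K)/3.
Substituting one into the other gives q_K = 1016/11 and q_L = 798/11.
Total output Q = 1814/11, so price P = 460 - 1814/11 = 295.0909.

295.09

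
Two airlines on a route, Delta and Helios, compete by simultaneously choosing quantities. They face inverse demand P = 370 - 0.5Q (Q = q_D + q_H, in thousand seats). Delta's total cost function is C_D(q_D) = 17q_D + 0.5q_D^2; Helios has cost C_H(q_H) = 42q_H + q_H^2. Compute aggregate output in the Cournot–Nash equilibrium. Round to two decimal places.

Delta's profit: π_D = (370 - 0.5Q)q_D - (17q_D + (1/2)q_D²). Setting ∂π_D/∂q_D = 0: 353 - 2q_D - (1/2)(q_H) = 0.
Helios's profit: π_H = (370 - 0.5Q)q_H - (42q_H + q_H²). Setting ∂π_H/∂q_H = 0: 328 - 3q_H - (1/2)(q_D) = 0.
So q_D = (353 - (1/2)q_H)/2 and q_H = (328 - (1/2)q_D)/3.
Solving the pair: q_D = 155.6522, q_H = 1918/23.
Total output Q = 155.6522 + 1918/23 = 239.0435.

239.04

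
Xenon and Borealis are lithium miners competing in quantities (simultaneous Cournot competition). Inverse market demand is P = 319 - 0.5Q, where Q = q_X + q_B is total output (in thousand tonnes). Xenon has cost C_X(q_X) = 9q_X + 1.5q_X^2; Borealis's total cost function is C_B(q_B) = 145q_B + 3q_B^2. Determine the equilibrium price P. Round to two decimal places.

Xenon's profit: π_X = (319 - 0.5Q)q_X - (9q_X + (3/2)q_X²). Setting ∂π_X/∂q_X = 0: 310 - 4q_X - (1/2)(q_B) = 0.
Borealis's profit: π_B = (319 - 0.5Q)q_B - (145q_B + 3q_B²). Setting ∂π_B/∂q_B = 0: 174 - 7q_B - (1/2)(q_X) = 0.
Rearranging gives the reaction functions q_X = (310 - (1/2)q_B)/4 and q_B = (174 - (1/2)q_X)/7.
Substituting one into the other gives q_X = 75.0631 and q_B = 19.4955.
Total output Q = 94.5586, so price P = 319 - (1/2)·94.5586 = 271.7207.

271.72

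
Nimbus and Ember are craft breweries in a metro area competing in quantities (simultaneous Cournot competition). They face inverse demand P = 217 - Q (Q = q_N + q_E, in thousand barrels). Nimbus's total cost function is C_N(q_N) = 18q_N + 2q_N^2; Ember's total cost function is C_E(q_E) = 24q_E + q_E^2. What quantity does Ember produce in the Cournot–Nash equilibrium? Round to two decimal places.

Nimbus's profit: π_N = (217 - Q)q_N - (18q_N + 2q_N²). Setting ∂π_N/∂q_N = 0: 199 - 6q_N - (q_E) = 0.
Ember's profit: π_E = (217 - Q)q_E - (24q_E + q_E²). Setting ∂π_E/∂q_E = 0: 193 - 4q_E - (q_N) = 0.
So q_N = (199 - q_E)/6 and q_E = (193 - q_N)/4.
Substituting one into the other gives q_N = 603/23 and q_E = 959/23.

41.70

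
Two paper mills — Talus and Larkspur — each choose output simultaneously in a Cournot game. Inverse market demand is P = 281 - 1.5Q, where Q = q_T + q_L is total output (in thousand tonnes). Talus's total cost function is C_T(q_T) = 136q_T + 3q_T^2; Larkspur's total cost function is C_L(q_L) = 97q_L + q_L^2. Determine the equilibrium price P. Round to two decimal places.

Talus's profit: π_T = (281 - 1.5Q)q_T - (136q_T + 3q_T²). Setting ∂π_T/∂q_T = 0: 145 - 9q_T - (3/2)(q_L) = 0.
Larkspur's profit: π_L = (281 - 1.5Q)q_L - (97q_L + q_L²). Setting ∂π_L/∂q_L = 0: 184 - 5q_L - (3/2)(q_T) = 0.
Rearranging gives the reaction functions q_T = (145 - (3/2)q_L)/9 and q_L = (184 - (3/2)q_T)/5.
Substituting one into the other gives q_T = 1796/171 and q_L = 1918/57.
Total output Q = 44.1520, so price P = 281 - (3/2)·44.1520 = 214.7719.

214.77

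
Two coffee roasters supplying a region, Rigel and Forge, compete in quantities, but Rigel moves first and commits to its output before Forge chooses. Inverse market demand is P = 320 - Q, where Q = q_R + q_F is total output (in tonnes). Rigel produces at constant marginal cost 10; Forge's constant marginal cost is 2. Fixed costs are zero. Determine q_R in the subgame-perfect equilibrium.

151

Solve by backward induction. Given q_R, the follower Forge maximises π_F = (320 - q_R - q_F)q_F - 2q_F.
∂π_F/∂q_F = 318 - q_R - 2q_F = 0 gives the reaction function q_F = (318 - q_R)/2.
The leader anticipates this reaction. Substituting into P = 320 - Q gives P = 161 - (1/2)q_R, so π_R = (161 - (1/2)q_R)q_R - 10q_R.
Maximising: ∂π_R/∂q_R = 151 - q_R = 0, giving q_R = 151.
Then q_F = (318 - 151)/2 = 167/2.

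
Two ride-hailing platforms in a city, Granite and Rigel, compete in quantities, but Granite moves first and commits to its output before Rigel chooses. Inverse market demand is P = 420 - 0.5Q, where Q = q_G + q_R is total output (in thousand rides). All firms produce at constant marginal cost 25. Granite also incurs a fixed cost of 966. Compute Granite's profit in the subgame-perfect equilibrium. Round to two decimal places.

Solve by backward induction. Given q_G, the follower Rigel maximises π_R = (420 - (1/2)q_G - (1/2)q_R)q_R - 25q_R.
Setting the follower's marginal profit to zero, 395 - (1/2)q_G - q_R = 0, i.e. q_R = (395 - (1/2)q_G).
Granite substitutes q_R(q_G) into its own profit: π_G = q_G(420 - (1/2)q_G - (395 - (1/2)q_G)/2) - 25q_G = (445/2 - (1/4)q_G)q_G - 25q_G.
Maximising: ∂π_G/∂q_G = 395/2 - (1/2)q_G = 0, giving q_G = 395.
Then q_R = (395 - (1/2)·395) = 395/2.
Price P = 420 - (1/2)·(1185/2) = 495/4.
Granite's profit: (495/4 - 25)·395 - 966 = 38040.2500.

38040.25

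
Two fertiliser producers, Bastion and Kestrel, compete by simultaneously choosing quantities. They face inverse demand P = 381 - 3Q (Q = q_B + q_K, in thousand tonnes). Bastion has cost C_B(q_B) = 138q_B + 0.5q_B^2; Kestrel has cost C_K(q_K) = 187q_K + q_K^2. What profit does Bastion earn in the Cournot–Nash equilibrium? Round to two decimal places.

Bastion's profit: π_B = (381 - 3Q)q_B - (138q_B + (1/2)q_B²). Setting ∂π_B/∂q_B = 0: 243 - 7q_B - 3(q_K) = 0.
Kestrel's profit: π_K = (381 - 3Q)q_K - (187q_K + q_K²). Setting ∂π_K/∂q_K = 0: 194 - 8q_K - 3(q_B) = 0.
Best responses: q_B = (243 - 3q_K)/7, q_K = (194 - 3q_B)/8.
Solving the pair: q_B = 1362/47, q_K = 629/47.
Price P = 381 - 3·(1991/47) = 253.9149.
Bastion's profit: 253.9149·(1362/47) - 138·(1362/47) - (1/2)(1362/47)² = 2939.1824.

2939.18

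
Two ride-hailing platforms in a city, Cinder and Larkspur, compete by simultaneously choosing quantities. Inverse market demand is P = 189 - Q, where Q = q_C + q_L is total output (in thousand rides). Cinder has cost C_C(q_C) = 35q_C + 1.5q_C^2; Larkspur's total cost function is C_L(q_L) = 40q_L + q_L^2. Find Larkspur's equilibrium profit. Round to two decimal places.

Cinder's profit: π_C = (189 - Q)q_C - (35q_C + (3/2)q_C²). Setting ∂π_C/∂q_C = 0: 154 - 5q_C - (q_L) = 0.
Larkspur's first-order condition: 149 - 4q_L - (q_C) = 0.
Best responses: q_C = (154 - q_L)/5, q_L = (149 - q_C)/4.
Substituting one into the other gives q_C = 467/19 and q_L = 591/19.
Price P = 189 - 1058/19 = 133.3158.
Larkspur's profit: 133.3158·(591/19) - 40·(591/19) - (591/19)² = 1935.0748.

1935.07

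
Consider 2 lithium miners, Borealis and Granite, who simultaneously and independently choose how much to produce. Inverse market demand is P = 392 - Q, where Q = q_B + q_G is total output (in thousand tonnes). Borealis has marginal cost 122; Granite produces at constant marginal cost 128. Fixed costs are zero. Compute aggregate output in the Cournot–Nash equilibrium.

Borealis's profit: π_B = (392 - Q)q_B - (122q_B). Setting ∂π_B/∂q_B = 0: 270 - 2q_B - (q_G) = 0.
Granite's profit: π_G = (392 - Q)q_G - (128q_G). Setting ∂π_G/∂q_G = 0: 264 - 2q_G - (q_B) = 0.
Rearranging gives the reaction functions q_B = (270 - q_G)/2 and q_G = (264 - q_B)/2.
Solving the pair: q_B = 92, q_G = 86.
Total output Q = 92 + 86 = 178.

178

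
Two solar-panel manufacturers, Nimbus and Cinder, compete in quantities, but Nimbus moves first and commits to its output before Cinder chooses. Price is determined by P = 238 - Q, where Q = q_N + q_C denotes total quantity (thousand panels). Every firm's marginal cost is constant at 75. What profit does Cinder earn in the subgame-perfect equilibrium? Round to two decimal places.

The follower Cinder best-responds to any q_N: π_C = (238 - Q)q_C - 75q_C.
Follower FOC: 163 - q_N - 2q_C = 0, so q_C(q_N) = (163 - q_N)/2.
The leader anticipates this reaction. Substituting into P = 238 - Q gives P = 313/2 - (1/2)q_N, so π_N = (313/2 - (1/2)q_N)q_N - 75q_N.
Leader FOC: 163/2 - q_N = 0, so q_N = 163/2.
Then q_C = (163 - 163/2)/2 = 163/4.
Price P = 238 - 489/4 = 463/4.
Cinder's profit: (463/4 - 75)·(163/4) = 1660.5625.

1660.56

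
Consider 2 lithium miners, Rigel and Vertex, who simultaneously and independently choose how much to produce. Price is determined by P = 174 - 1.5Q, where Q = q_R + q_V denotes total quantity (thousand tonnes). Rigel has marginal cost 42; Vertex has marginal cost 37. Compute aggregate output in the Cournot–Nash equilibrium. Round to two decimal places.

Rigel's profit: π_R = (174 - 1.5Q)q_R - (42q_R). Setting ∂π_R/∂q_R = 0: 132 - 3q_R - (3/2)(q_V) = 0.
Vertex's profit: π_V = (174 - 1.5Q)q_V - (37q_V). Setting ∂π_V/∂q_V = 0: 137 - 3q_V - (3/2)(q_R) = 0.
Rearranging gives the reaction functions q_R = (132 - (3/2)q_V)/3 and q_V = (137 - (3/2)q_R)/3.
Solving the pair: q_R = 254/9, q_V = 284/9.
Total output Q = 254/9 + 284/9 = 538/9.

59.78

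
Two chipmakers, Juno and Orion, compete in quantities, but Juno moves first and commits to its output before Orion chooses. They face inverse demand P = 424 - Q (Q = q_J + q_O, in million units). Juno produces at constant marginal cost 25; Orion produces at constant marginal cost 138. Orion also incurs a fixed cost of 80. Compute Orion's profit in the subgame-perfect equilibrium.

The follower Orion best-responds to any q_J: π_O = (424 - Q)q_O - 138q_O.
Setting the follower's marginal profit to zero, 286 - q_J - 2q_O = 0, i.e. q_O = (286 - q_J)/2.
The leader anticipates this reaction. Substituting into P = 424 - Q gives P = 281 - (1/2)q_J, so π_J = (281 - (1/2)q_J)q_J - 25q_J.
Maximising: ∂π_J/∂q_J = 256 - q_J = 0, giving q_J = 256.
Then q_O = (286 - 256)/2 = 15.
Price P = 424 - 271 = 153.
Orion's profit: (153 - 138)·15 - 80 = 145.

145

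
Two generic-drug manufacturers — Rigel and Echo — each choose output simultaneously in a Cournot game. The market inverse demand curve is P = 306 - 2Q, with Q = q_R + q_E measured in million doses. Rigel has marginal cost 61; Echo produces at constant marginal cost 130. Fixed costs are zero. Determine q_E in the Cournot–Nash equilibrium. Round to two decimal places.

Rigel's profit: π_R = (306 - 2Q)q_R - (61q_R). Setting ∂π_R/∂q_R = 0: 245 - 4q_R - 2(q_E) = 0.
Echo's profit: π_E = (306 - 2Q)q_E - (130q_E). Setting ∂π_E/∂q_E = 0: 176 - 4q_E - 2(q_R) = 0.
Best responses: q_R = (245 - 2q_E)/4, q_E = (176 - 2q_R)/4.
Solving the pair: q_R = 157/3, q_E = 107/6.

17.83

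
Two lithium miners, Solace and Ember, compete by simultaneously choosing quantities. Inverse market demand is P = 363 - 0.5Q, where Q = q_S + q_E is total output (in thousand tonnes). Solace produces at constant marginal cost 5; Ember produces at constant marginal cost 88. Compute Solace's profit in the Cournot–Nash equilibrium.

Solace's profit: π_S = (363 - 0.5Q)q_S - (5q_S). Setting ∂π_S/∂q_S = 0: 358 - q_S - (1/2)(q_E) = 0.
Ember's first-order condition: 275 - q_E - (1/2)(q_S) = 0.
Best responses: q_S = (358 - (1/2)q_E), q_E = (275 - (1/2)q_S).
Substituting one into the other gives q_S = 294 and q_E = 128.
Price P = 363 - (1/2)·422 = 152.
Solace's profit: (152 - 5)·294 = 43218.

43218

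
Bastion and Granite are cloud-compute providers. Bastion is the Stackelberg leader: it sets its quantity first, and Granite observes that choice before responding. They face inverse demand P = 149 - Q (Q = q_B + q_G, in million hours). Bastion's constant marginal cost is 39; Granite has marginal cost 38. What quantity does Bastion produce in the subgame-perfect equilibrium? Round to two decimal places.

The follower Granite best-responds to any q_B: π_G = (149 - Q)q_G - 38q_G.
Setting the follower's marginal profit to zero, 111 - q_B - 2q_G = 0, i.e. q_G = (111 - q_B)/2.
The leader anticipates this reaction. Substituting into P = 149 - Q gives P = 187/2 - (1/2)q_B, so π_B = (187/2 - (1/2)q_B)q_B - 39q_B.
Maximising: ∂π_B/∂q_B = 109/2 - q_B = 0, giving q_B = 109/2.
Then q_G = (111 - 109/2)/2 = 113/4.

54.50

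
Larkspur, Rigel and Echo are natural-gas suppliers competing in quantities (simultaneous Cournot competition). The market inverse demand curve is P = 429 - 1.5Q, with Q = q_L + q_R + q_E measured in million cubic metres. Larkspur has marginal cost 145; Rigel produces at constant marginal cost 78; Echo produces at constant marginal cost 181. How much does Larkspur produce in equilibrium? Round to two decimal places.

Larkspur's profit: π_L = (429 - 1.5Q)q_L - (145q_L). Setting ∂π_L/∂q_L = 0: 284 - 3q_L - (3/2)(q_R + q_E) = 0.
Rigel's first-order condition: 351 - 3q_R - (3/2)(q_L + q_E) = 0.
Echo's profit: π_E = (429 - 1.5Q)q_E - (181q_E). Setting ∂π_E/∂q_E = 0: 248 - 3q_E - (3/2)(q_L + q_R) = 0.
Adding the 3 conditions: 883 − 3Q − 3Q = 0, i.e. Q = 883/6.
Back-substituting: q_L = (284 − 883/4)/(3/2) = 253/6, q_R = (351 − 883/4)/(3/2) = 521/6, q_E = (248 − 883/4)/(3/2) = 109/6.

42.17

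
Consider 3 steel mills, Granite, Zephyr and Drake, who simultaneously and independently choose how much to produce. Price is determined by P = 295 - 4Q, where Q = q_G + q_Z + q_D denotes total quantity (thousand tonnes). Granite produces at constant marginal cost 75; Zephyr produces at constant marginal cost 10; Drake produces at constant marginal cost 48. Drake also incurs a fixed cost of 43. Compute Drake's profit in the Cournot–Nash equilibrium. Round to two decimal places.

Granite's profit: π_G = (295 - 4Q)q_G - (75q_G). Setting ∂π_G/∂q_G = 0: 220 - 8q_G - 4(q_Z + q_D) = 0.
Zephyr's first-order condition: 285 - 8q_Z - 4(q_G + q_D) = 0.
Drake's first-order condition: 247 - 8q_D - 4(q_G + q_Z) = 0.
Adding the 3 conditions: 752 − 8Q − 8Q = 0, i.e. Q = 47.
Back-substituting: q_G = (220 − 188)/4 = 8, q_Z = (285 − 188)/4 = 97/4, q_D = (247 − 188)/4 = 59/4.
Price P = 295 - 4·47 = 107.
Drake's profit: (107 - 48)·(59/4) - 43 = 827.2500.

827.25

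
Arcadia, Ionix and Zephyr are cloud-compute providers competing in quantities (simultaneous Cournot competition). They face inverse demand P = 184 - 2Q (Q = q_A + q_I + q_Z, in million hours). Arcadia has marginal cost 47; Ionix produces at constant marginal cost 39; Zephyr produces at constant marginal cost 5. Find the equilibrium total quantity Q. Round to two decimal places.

57.63

Arcadia's profit: π_A = (184 - 2Q)q_A - (47q_A). Setting ∂π_A/∂q_A = 0: 137 - 4q_A - 2(q_I + q_Z) = 0.
Ionix's first-order condition: 145 - 4q_I - 2(q_A + q_Z) = 0.
Zephyr's first-order condition: 179 - 4q_Z - 2(q_A + q_I) = 0.
Adding the 3 conditions: 461 − 4Q − 4Q = 0, i.e. Q = 461/8.
Back-substituting: q_A = (137 − 461/4)/2 = 87/8, q_I = (145 − 461/4)/2 = 119/8, q_Z = (179 − 461/4)/2 = 255/8.
Total output Q = 87/8 + 119/8 + 255/8 = 461/8.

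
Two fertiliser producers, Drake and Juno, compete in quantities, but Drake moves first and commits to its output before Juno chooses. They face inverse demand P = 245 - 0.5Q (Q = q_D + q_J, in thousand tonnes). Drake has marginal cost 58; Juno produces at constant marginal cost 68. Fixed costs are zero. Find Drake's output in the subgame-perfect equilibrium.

197

Solve by backward induction. Given q_D, the follower Juno maximises π_J = (245 - (1/2)q_D - (1/2)q_J)q_J - 68q_J.
Setting the follower's marginal profit to zero, 177 - (1/2)q_D - q_J = 0, i.e. q_J = (177 - (1/2)q_D).
Drake substitutes q_J(q_D) into its own profit: π_D = q_D(245 - (1/2)q_D - (177 - (1/2)q_D)/2) - 58q_D = (313/2 - (1/4)q_D)q_D - 58q_D.
Leader FOC: 197/2 - (1/2)q_D = 0, so q_D = 197.
Then q_J = (177 - (1/2)·197) = 157/2.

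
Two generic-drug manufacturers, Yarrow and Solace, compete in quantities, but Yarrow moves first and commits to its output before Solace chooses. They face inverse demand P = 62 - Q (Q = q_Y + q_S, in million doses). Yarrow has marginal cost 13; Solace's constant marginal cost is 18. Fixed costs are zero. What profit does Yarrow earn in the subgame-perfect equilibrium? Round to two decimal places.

364.50

Solve by backward induction. Given q_Y, the follower Solace maximises π_S = (62 - q_Y - q_S)q_S - 18q_S.
∂π_S/∂q_S = 44 - q_Y - 2q_S = 0 gives the reaction function q_S = (44 - q_Y)/2.
Yarrow substitutes q_S(q_Y) into its own profit: π_Y = q_Y(62 - q_Y - (44 - q_Y)/2) - 13q_Y = (40 - (1/2)q_Y)q_Y - 13q_Y.
Leader FOC: 27 - q_Y = 0, so q_Y = 27.
Then q_S = (44 - 27)/2 = 17/2.
Price P = 62 - 71/2 = 53/2.
Yarrow's profit: (53/2 - 13)·27 = 729/2.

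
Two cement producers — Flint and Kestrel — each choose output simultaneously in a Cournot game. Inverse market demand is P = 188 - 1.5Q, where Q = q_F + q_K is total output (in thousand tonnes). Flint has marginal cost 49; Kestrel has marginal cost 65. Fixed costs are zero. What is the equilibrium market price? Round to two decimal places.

100.67

Flint's profit: π_F = (188 - 1.5Q)q_F - (49q_F). Setting ∂π_F/∂q_F = 0: 139 - 3q_F - (3/2)(q_K) = 0.
Kestrel's profit: π_K = (188 - 1.5Q)q_K - (65q_K). Setting ∂π_K/∂q_K = 0: 123 - 3q_K - (3/2)(q_F) = 0.
Rearranging gives the reaction functions q_F = (139 - (3/2)q_K)/3 and q_K = (123 - (3/2)q_F)/3.
Solving the pair: q_F = 310/9, q_K = 214/9.
Total output Q = 524/9, so price P = 188 - (3/2)·(524/9) = 302/3.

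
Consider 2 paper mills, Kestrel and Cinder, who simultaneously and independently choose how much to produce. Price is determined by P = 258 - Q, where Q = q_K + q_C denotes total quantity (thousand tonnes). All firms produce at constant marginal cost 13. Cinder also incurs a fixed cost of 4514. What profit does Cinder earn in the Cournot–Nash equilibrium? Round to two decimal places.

2155.44

A representative firm's profit is π_i = q_i(258 - Q) - 13q_i.
First-order condition (treating rivals' output as given): 245 - 2q_i - q_j = 0.
With identical firms every q_j equals q_i, so q_j = q_i and 245 = 3q_i, giving q_i = 245/3.
Price P = 258 - 490/3 = 284/3.
Cinder's profit: (284/3 - 13)·(245/3) - 4514 = 2155.4444.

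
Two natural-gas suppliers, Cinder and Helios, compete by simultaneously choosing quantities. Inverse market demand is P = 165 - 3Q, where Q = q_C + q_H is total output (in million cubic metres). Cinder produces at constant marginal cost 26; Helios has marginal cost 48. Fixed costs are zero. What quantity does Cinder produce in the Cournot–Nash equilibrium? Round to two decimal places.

Cinder's profit: π_C = (165 - 3Q)q_C - (26q_C). Setting ∂π_C/∂q_C = 0: 139 - 6q_C - 3(q_H) = 0.
Helios's first-order condition: 117 - 6q_H - 3(q_C) = 0.
So q_C = (139 - 3q_H)/6 and q_H = (117 - 3q_C)/6.
Solving the pair: q_C = 161/9, q_H = 95/9.

17.89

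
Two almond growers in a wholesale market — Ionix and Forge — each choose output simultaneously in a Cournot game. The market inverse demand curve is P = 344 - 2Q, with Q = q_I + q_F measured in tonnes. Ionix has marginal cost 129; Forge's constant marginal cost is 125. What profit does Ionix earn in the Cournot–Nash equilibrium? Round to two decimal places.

2473.39

Ionix's profit: π_I = (344 - 2Q)q_I - (129q_I). Setting ∂π_I/∂q_I = 0: 215 - 4q_I - 2(q_F) = 0.
Forge's profit: π_F = (344 - 2Q)q_F - (125q_F). Setting ∂π_F/∂q_F = 0: 219 - 4q_F - 2(q_I) = 0.
Best responses: q_I = (215 - 2q_F)/4, q_F = (219 - 2q_I)/4.
Substituting one into the other gives q_I = 211/6 and q_F = 223/6.
Price P = 344 - 2·(217/3) = 598/3.
Ionix's profit: (598/3 - 129)·(211/6) = 2473.3889.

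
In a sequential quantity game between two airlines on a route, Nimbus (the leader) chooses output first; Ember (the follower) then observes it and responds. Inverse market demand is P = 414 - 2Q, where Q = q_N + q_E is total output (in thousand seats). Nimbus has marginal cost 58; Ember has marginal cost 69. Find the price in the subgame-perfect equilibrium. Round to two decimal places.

149.75

The follower Ember best-responds to any q_N: π_E = (414 - 2Q)q_E - 69q_E.
Setting the follower's marginal profit to zero, 345 - 2q_N - 4q_E = 0, i.e. q_E = (345 - 2q_N)/4.
The leader anticipates this reaction. Substituting into P = 414 - 2Q gives P = 483/2 - q_N, so π_N = (483/2 - q_N)q_N - 58q_N.
Leader FOC: 367/2 - 2q_N = 0, so q_N = 367/4.
Then q_E = (345 - 2·(367/4))/4 = 323/8.
Total output Q = 1057/8, so price P = 414 - 2·(1057/8) = 599/4.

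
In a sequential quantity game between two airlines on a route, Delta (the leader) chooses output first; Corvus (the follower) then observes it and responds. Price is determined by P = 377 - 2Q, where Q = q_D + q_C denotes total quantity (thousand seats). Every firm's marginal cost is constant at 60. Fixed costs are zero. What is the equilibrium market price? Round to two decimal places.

139.25

The follower Corvus best-responds to any q_D: π_C = (377 - 2Q)q_C - 60q_C.
∂π_C/∂q_C = 317 - 2q_D - 4q_C = 0 gives the reaction function q_C = (317 - 2q_D)/4.
The leader anticipates this reaction. Substituting into P = 377 - 2Q gives P = 437/2 - q_D, so π_D = (437/2 - q_D)q_D - 60q_D.
Maximising: ∂π_D/∂q_D = 317/2 - 2q_D = 0, giving q_D = 317/4.
Then q_C = (317 - 2·(317/4))/4 = 317/8.
Total output Q = 951/8, so price P = 377 - 2·(951/8) = 557/4.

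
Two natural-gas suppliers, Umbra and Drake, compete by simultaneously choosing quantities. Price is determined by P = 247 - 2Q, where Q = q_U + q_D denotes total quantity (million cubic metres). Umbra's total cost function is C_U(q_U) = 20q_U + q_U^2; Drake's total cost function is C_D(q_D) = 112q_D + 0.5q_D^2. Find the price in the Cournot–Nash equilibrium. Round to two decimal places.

153.08

Umbra's profit: π_U = (247 - 2Q)q_U - (20q_U + q_U²). Setting ∂π_U/∂q_U = 0: 227 - 6q_U - 2(q_D) = 0.
Drake's first-order condition: 135 - 5q_D - 2(q_U) = 0.
Best responses: q_U = (227 - 2q_D)/6, q_D = (135 - 2q_U)/5.
Substituting one into the other gives q_U = 865/26 and q_D = 178/13.
Total output Q = 1221/26, so price P = 247 - 2·(1221/26) = 1990/13.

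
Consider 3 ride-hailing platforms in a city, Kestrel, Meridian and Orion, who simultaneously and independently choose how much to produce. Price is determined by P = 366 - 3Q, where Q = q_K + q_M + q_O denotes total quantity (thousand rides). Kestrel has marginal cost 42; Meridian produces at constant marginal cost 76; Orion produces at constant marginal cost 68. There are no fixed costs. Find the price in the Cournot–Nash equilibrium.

Kestrel's profit: π_K = (366 - 3Q)q_K - (42q_K). Setting ∂π_K/∂q_K = 0: 324 - 6q_K - 3(q_M + q_O) = 0.
Meridian's profit: π_M = (366 - 3Q)q_M - (76q_M). Setting ∂π_M/∂q_M = 0: 290 - 6q_M - 3(q_K + q_O) = 0.
Orion's profit: π_O = (366 - 3Q)q_O - (68q_O). Setting ∂π_O/∂q_O = 0: 298 - 6q_O - 3(q_K + q_M) = 0.
Adding the 3 conditions: 912 − 6Q − 6Q = 0, i.e. Q = 76.
Back-substituting: q_K = (324 − 228)/3 = 32, q_M = (290 − 228)/3 = 62/3, q_O = (298 − 228)/3 = 70/3.
Total output Q = 76, so price P = 366 - 3·76 = 138.

138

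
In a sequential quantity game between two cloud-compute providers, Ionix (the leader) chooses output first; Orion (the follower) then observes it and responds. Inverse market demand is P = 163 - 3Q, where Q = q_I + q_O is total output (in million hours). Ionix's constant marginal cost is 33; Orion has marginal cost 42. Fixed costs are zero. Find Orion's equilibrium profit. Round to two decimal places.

The follower Orion best-responds to any q_I: π_O = (163 - 3Q)q_O - 42q_O.
Follower FOC: 121 - 3q_I - 6q_O = 0, so q_O(q_I) = (121 - 3q_I)/6.
Ionix substitutes q_O(q_I) into its own profit: π_I = q_I(163 - 3q_I - (121 - 3q_I)/2) - 33q_I = (205/2 - (3/2)q_I)q_I - 33q_I.
Leader FOC: 139/2 - 3q_I = 0, so q_I = 139/6.
Then q_O = (121 - 3·(139/6))/6 = 103/12.
Price P = 163 - 3·(127/4) = 271/4.
Orion's profit: (271/4 - 42)·(103/12) = 221.0208.

221.02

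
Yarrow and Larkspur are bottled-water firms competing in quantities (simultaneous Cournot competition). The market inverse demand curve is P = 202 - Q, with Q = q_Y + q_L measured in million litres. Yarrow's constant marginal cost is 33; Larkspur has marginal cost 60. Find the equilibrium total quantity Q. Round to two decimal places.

Yarrow's profit: π_Y = (202 - Q)q_Y - (33q_Y). Setting ∂π_Y/∂q_Y = 0: 169 - 2q_Y - (q_L) = 0.
Larkspur's profit: π_L = (202 - Q)q_L - (60q_L). Setting ∂π_L/∂q_L = 0: 142 - 2q_L - (q_Y) = 0.
So q_Y = (169 - q_L)/2 and q_L = (142 - q_Y)/2.
Solving the pair: q_Y = 196/3, q_L = 115/3.
Total output Q = 196/3 + 115/3 = 311/3.

103.67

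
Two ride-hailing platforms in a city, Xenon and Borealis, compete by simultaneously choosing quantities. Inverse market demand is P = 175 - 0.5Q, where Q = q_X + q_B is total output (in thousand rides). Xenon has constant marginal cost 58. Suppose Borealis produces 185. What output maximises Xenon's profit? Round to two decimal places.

With the rival's output fixed at 185, Xenon's profit is π_X = (175 - (1/2)·185 - (1/2)q_X)q_X - (58q_X) = (165/2 - (1/2)q_X)q_X - (58q_X).
∂π_X/∂q_X = 49/2 - q_X = 0, so q_X = 49/2.

24.50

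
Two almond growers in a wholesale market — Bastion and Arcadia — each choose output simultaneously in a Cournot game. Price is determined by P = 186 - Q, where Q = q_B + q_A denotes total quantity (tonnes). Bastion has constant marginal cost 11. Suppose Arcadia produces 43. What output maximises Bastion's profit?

66

With the rival's output fixed at 43, Bastion's profit is π_B = (186 - 43 - q_B)q_B - (11q_B) = (143 - q_B)q_B - (11q_B).
∂π_B/∂q_B = 132 - 2q_B = 0, so q_B = 66.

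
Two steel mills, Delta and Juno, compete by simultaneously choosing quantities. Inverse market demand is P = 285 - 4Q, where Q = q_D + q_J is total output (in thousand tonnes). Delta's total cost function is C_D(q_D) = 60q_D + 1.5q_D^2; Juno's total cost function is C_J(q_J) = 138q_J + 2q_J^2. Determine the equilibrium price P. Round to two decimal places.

Delta's profit: π_D = (285 - 4Q)q_D - (60q_D + (3/2)q_D²). Setting ∂π_D/∂q_D = 0: 225 - 11q_D - 4(q_J) = 0.
Juno's profit: π_J = (285 - 4Q)q_J - (138q_J + 2q_J²). Setting ∂π_J/∂q_J = 0: 147 - 12q_J - 4(q_D) = 0.
So q_D = (225 - 4q_J)/11 and q_J = (147 - 4q_D)/12.
Solving the pair: q_D = 528/29, q_J = 717/116.
Total output Q = 24.3879, so price P = 285 - 4·24.3879 = 187.4483.

187.45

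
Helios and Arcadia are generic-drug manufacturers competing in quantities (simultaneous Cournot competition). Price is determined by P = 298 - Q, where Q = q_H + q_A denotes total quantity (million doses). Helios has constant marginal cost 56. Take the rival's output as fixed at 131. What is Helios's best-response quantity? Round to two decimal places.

With the rival's output fixed at 131, Helios's profit is π_H = (298 - 131 - q_H)q_H - (56q_H) = (167 - q_H)q_H - (56q_H).
∂π_H/∂q_H = 111 - 2q_H = 0, so q_H = 111/2.

55.50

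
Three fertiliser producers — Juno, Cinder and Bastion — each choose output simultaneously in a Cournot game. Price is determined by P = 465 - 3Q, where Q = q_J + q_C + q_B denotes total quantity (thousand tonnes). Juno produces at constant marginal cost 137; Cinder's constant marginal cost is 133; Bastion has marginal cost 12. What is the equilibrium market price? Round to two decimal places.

Juno's profit: π_J = (465 - 3Q)q_J - (137q_J). Setting ∂π_J/∂q_J = 0: 328 - 6q_J - 3(q_C + q_B) = 0.
Cinder's first-order condition: 332 - 6q_C - 3(q_J + q_B) = 0.
Bastion's first-order condition: 453 - 6q_B - 3(q_J + q_C) = 0.
Adding the 3 conditions: 1113 − 6Q − 6Q = 0, i.e. Q = 371/4.
Back-substituting: q_J = (328 − 1113/4)/3 = 199/12, q_C = (332 − 1113/4)/3 = 215/12, q_B = (453 − 1113/4)/3 = 233/4.
Total output Q = 371/4, so price P = 465 - 3·(371/4) = 747/4.

186.75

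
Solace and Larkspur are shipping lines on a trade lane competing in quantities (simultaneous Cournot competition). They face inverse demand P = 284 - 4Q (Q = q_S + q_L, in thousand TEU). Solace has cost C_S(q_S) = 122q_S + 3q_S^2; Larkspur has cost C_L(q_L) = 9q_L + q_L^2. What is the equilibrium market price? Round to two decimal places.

163.94

Solace's profit: π_S = (284 - 4Q)q_S - (122q_S + 3q_S²). Setting ∂π_S/∂q_S = 0: 162 - 14q_S - 4(q_L) = 0.
Larkspur's profit: π_L = (284 - 4Q)q_L - (9q_L + q_L²). Setting ∂π_L/∂q_L = 0: 275 - 10q_L - 4(q_S) = 0.
Rearranging gives the reaction functions q_S = (162 - 4q_L)/14 and q_L = (275 - 4q_S)/10.
Substituting one into the other gives q_S = 130/31 and q_L = 1601/62.
Total output Q = 1861/62, so price P = 284 - 4·(1861/62) = 163.9355.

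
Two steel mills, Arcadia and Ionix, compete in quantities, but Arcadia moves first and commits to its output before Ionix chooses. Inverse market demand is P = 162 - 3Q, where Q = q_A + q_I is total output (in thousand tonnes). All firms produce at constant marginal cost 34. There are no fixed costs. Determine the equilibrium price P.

66

The follower Ionix best-responds to any q_A: π_I = (162 - 3Q)q_I - 34q_I.
∂π_I/∂q_I = 128 - 3q_A - 6q_I = 0 gives the reaction function q_I = (128 - 3q_A)/6.
Arcadia substitutes q_I(q_A) into its own profit: π_A = q_A(162 - 3q_A - (128 - 3q_A)/2) - 34q_A = (98 - (3/2)q_A)q_A - 34q_A.
Maximising: ∂π_A/∂q_A = 64 - 3q_A = 0, giving q_A = 64/3.
Then q_I = (128 - 3·(64/3))/6 = 32/3.
Total output Q = 32, so price P = 162 - 3·32 = 66.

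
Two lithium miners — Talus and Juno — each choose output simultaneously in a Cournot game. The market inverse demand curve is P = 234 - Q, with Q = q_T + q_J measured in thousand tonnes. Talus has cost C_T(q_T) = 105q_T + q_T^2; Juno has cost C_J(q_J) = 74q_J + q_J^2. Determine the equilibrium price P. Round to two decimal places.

176.20

Talus's profit: π_T = (234 - Q)q_T - (105q_T + q_T²). Setting ∂π_T/∂q_T = 0: 129 - 4q_T - (q_J) = 0.
Juno's profit: π_J = (234 - Q)q_J - (74q_J + q_J²). Setting ∂π_J/∂q_J = 0: 160 - 4q_J - (q_T) = 0.
Rearranging gives the reaction functions q_T = (129 - q_J)/4 and q_J = (160 - q_T)/4.
Substituting one into the other gives q_T = 356/15 and q_J = 511/15.
Total output Q = 289/5, so price P = 234 - 289/5 = 881/5.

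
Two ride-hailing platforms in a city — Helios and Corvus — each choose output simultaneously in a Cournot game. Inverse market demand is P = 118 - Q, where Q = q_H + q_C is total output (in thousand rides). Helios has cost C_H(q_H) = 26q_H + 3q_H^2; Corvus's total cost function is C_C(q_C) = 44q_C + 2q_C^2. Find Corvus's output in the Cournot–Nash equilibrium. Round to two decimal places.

Helios's profit: π_H = (118 - Q)q_H - (26q_H + 3q_H²). Setting ∂π_H/∂q_H = 0: 92 - 8q_H - (q_C) = 0.
Corvus's profit: π_C = (118 - Q)q_C - (44q_C + 2q_C²). Setting ∂π_C/∂q_C = 0: 74 - 6q_C - (q_H) = 0.
So q_H = (92 - q_C)/8 and q_C = (74 - q_H)/6.
Substituting one into the other gives q_H = 478/47 and q_C = 500/47.

10.64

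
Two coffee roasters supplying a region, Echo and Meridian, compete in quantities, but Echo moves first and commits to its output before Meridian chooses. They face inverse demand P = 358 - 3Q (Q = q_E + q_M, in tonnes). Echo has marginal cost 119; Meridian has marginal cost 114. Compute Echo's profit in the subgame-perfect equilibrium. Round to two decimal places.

The follower Meridian best-responds to any q_E: π_M = (358 - 3Q)q_M - 114q_M.
Setting the follower's marginal profit to zero, 244 - 3q_E - 6q_M = 0, i.e. q_M = (244 - 3q_E)/6.
Echo substitutes q_M(q_E) into its own profit: π_E = q_E(358 - 3q_E - (244 - 3q_E)/2) - 119q_E = (236 - (3/2)q_E)q_E - 119q_E.
Maximising: ∂π_E/∂q_E = 117 - 3q_E = 0, giving q_E = 39.
Then q_M = (244 - 3·39)/6 = 127/6.
Price P = 358 - 3·(361/6) = 355/2.
Echo's profit: (355/2 - 119)·39 = 2281.5000.

2281.50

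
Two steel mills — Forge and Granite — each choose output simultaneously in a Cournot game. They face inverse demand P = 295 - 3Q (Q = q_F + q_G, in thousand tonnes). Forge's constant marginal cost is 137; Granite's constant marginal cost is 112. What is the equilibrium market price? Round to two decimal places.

Forge's profit: π_F = (295 - 3Q)q_F - (137q_F). Setting ∂π_F/∂q_F = 0: 158 - 6q_F - 3(q_G) = 0.
Granite's first-order condition: 183 - 6q_G - 3(q_F) = 0.
Rearranging gives the reaction functions q_F = (158 - 3q_G)/6 and q_G = (183 - 3q_F)/6.
Solving the pair: q_F = 133/9, q_G = 208/9.
Total output Q = 341/9, so price P = 295 - 3·(341/9) = 544/3.

181.33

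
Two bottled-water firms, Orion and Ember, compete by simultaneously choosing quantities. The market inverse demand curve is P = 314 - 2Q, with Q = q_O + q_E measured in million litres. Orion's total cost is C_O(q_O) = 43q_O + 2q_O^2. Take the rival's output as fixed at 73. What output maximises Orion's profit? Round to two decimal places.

15.63

With the rival's output fixed at 73, Orion's profit is π_O = (314 - 2·73 - 2q_O)q_O - (43q_O + 2q_O²) = (168 - 2q_O)q_O - (43q_O + 2q_O²).
∂π_O/∂q_O = 125 - 8q_O = 0, so q_O = 125/8.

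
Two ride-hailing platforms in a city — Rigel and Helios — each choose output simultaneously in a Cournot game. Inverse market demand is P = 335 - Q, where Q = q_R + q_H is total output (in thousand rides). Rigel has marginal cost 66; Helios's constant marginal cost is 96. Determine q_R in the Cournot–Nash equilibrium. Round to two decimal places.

Rigel's profit: π_R = (335 - Q)q_R - (66q_R). Setting ∂π_R/∂q_R = 0: 269 - 2q_R - (q_H) = 0.
Helios's first-order condition: 239 - 2q_H - (q_R) = 0.
Rearranging gives the reaction functions q_R = (269 - q_H)/2 and q_H = (239 - q_R)/2.
Solving the pair: q_R = 299/3, q_H = 209/3.

99.67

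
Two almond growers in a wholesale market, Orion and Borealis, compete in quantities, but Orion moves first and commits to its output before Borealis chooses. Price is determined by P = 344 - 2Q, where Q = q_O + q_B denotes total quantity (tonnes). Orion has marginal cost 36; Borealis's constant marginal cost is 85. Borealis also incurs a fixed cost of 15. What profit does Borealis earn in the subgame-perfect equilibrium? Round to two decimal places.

795.03

Solve by backward induction. Given q_O, the follower Borealis maximises π_B = (344 - 2q_O - 2q_B)q_B - 85q_B.
Follower FOC: 259 - 2q_O - 4q_B = 0, so q_B(q_O) = (259 - 2q_O)/4.
The leader anticipates this reaction. Substituting into P = 344 - 2Q gives P = 429/2 - q_O, so π_O = (429/2 - q_O)q_O - 36q_O.
The leader's first-order condition 357/2 - 2q_O = 0 yields q_O = 357/4.
Then q_B = (259 - 2·(357/4))/4 = 161/8.
Price P = 344 - 2·(875/8) = 501/4.
Borealis's profit: (501/4 - 85)·(161/8) - 15 = 795.0313.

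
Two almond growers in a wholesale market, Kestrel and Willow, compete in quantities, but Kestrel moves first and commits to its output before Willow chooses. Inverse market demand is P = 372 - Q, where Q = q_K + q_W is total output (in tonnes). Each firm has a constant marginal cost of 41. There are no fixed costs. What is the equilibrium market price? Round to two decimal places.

123.75

Solve by backward induction. Given q_K, the follower Willow maximises π_W = (372 - q_K - q_W)q_W - 41q_W.
Follower FOC: 331 - q_K - 2q_W = 0, so q_W(q_K) = (331 - q_K)/2.
Kestrel substitutes q_W(q_K) into its own profit: π_K = q_K(372 - q_K - (331 - q_K)/2) - 41q_K = (413/2 - (1/2)q_K)q_K - 41q_K.
The leader's first-order condition 331/2 - q_K = 0 yields q_K = 331/2.
Then q_W = (331 - 331/2)/2 = 331/4.
Total output Q = 993/4, so price P = 372 - 993/4 = 495/4.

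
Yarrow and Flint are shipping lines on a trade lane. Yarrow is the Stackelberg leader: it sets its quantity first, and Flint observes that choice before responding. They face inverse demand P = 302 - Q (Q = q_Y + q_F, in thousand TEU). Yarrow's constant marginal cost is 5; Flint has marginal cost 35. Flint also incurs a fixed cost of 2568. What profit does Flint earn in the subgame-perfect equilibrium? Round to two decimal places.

110.06

The follower Flint best-responds to any q_Y: π_F = (302 - Q)q_F - 35q_F.
Setting the follower's marginal profit to zero, 267 - q_Y - 2q_F = 0, i.e. q_F = (267 - q_Y)/2.
Yarrow substitutes q_F(q_Y) into its own profit: π_Y = q_Y(302 - q_Y - (267 - q_Y)/2) - 5q_Y = (337/2 - (1/2)q_Y)q_Y - 5q_Y.
The leader's first-order condition 327/2 - q_Y = 0 yields q_Y = 327/2.
Then q_F = (267 - 327/2)/2 = 207/4.
Price P = 302 - 861/4 = 347/4.
Flint's profit: (347/4 - 35)·(207/4) - 2568 = 1761/16.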